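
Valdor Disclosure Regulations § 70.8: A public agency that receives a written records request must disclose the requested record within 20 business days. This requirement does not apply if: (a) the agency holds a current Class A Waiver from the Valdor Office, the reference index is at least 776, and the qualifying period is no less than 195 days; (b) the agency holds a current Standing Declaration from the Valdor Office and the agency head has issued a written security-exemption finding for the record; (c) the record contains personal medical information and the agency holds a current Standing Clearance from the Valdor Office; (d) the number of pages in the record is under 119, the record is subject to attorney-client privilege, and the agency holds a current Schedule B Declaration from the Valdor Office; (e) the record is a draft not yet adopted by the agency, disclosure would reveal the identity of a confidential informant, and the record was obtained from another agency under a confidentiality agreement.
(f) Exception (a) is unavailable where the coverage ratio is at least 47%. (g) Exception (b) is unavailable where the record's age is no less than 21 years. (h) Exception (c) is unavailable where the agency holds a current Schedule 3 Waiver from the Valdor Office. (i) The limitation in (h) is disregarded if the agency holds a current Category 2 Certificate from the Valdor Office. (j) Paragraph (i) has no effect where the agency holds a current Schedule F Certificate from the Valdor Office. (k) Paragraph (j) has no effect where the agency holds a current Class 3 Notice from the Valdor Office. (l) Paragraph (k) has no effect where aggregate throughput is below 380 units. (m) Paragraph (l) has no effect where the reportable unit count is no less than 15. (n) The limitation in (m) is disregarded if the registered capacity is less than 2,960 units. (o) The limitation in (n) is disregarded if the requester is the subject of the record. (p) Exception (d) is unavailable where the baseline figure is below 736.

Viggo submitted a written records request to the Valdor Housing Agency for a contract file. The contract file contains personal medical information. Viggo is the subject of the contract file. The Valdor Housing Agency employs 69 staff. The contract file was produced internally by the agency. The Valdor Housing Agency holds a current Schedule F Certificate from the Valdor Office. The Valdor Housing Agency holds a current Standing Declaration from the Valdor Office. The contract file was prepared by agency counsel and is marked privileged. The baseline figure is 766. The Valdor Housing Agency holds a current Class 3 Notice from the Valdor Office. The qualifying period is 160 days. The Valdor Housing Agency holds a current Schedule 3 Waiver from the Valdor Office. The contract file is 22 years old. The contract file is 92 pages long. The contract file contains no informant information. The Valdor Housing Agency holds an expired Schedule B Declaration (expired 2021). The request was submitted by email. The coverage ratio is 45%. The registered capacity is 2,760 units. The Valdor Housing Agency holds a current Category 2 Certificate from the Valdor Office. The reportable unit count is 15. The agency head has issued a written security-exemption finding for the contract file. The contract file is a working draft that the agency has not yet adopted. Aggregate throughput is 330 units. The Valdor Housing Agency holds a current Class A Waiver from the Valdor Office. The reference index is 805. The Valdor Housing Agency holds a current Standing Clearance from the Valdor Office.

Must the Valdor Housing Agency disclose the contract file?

No — exception (c) applies; the Valdor Housing Agency is not required to disclose the contract file.

Exception (a) fails — the qualifying period is 160 days, short of 195 days.
All of (b)'s requirements are met (a current Standing Declaration is held; a written security-exemption finding has been issued). Turning to paragraph (g): (g) operates against (b): the record's age is 22 years, meeting the 21 years threshold. Exception (b) does not apply.
All of (c)'s requirements are met (the contract file contains personal medical information; a current Standing Clearance is held). Under paragraphs (h)–(o): (h) would limit (c) — a current Schedule 3 Waiver is held — but (i) sets (h) aside: (i) applies — a current Category 2 Certificate is held. (j) would limit (i) — a current Schedule F Certificate is held — but (k) sets (j) aside: (k) operates — a current Class 3 Notice is held. (l) applies (aggregate throughput is 330 units, below the 380 units limit), but is displaced by (m): (m) operates against (l): the reportable unit count is 15, meeting the 15 threshold. (n) applies (the registered capacity is 2,760 units, less than the 2,960 units limit), but is overridden by (o): (o) is triggered — Viggo is the subject of the contract file. So (c) applies.
Exception (d) fails — the Schedule B Declaration is not current.
Exception (e) requires that disclosure would reveal the identity of a confidential informant; but the contract file contains no informant information, so (e) is unavailable.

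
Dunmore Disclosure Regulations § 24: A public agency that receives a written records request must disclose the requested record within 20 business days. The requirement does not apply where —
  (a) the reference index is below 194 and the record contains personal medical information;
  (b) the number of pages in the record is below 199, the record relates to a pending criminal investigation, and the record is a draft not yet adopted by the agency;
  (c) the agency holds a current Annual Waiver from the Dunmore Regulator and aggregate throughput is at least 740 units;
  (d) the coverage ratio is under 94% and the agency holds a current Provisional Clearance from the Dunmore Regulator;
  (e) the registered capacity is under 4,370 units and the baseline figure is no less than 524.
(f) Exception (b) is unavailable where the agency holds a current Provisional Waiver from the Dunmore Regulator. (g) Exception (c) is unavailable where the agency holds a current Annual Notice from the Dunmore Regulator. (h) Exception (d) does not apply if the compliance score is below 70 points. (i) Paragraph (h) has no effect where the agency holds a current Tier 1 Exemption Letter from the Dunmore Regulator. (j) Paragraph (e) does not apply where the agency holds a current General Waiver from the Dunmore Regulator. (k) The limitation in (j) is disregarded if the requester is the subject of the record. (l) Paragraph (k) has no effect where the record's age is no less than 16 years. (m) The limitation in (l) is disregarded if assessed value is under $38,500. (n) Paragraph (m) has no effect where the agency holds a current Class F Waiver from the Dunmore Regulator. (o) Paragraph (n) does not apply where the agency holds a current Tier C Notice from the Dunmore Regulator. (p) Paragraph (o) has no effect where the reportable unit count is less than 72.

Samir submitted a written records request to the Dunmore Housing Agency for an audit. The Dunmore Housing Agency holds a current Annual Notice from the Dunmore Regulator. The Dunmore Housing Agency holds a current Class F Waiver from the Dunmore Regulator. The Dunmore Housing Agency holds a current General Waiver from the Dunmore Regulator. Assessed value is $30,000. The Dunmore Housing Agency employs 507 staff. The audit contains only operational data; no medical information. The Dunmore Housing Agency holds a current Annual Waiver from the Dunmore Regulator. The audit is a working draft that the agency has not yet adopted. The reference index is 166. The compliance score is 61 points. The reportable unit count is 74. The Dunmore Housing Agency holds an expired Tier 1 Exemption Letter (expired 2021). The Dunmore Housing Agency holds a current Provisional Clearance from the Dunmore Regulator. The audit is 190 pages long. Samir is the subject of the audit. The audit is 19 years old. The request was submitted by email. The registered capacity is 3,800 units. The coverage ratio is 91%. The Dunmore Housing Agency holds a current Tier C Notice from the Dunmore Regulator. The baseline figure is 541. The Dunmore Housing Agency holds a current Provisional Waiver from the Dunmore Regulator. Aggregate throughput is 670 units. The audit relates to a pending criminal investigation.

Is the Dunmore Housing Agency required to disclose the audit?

Exception (a) requires that the record contains personal medical information; but the audit contains only operational data, so (a) is unavailable.
All of (b)'s requirements are met (the number of pages in the record is 190, below the 199 limit; the audit relates to a pending investigation; the audit is an unadopted draft). Turning to paragraph (f): (f) operates against (b): a current Provisional Waiver is held. Exception (b) does not apply.
Exception (c) requires that aggregate throughput is at least 740 units; but aggregate throughput is 670 units, short of 740 units, so (c) is unavailable.
Exception (d): the coverage ratio is 91%, under the 94% limit; a current Provisional Clearance is held — every condition holds. However, paragraphs (h)–(i) must be considered: (h) applies — the compliance score is 61 points, below the 70 points limit. (i), which would lift (h), is not engaged — the Tier 1 Exemption Letter is not current. Exception (d) does not apply.
All of (e)'s requirements are met (the registered capacity is 3,800 units, under the 4,370 units limit; the baseline figure is 541, meeting the 524 threshold). As to paragraphs (j)–(p): (j) is triggered (a current General Waiver is held), but is displaced by (k): (k) operates against (j): Samir is the subject of the audit. (l) would limit (k) — the record's age is 19 years, meeting the 16 years threshold — but (m) sets (l) aside: (m) operates against (l): assessed value is $30,000, under the $38,500 limit. (n) would limit (m) — a current Class F Waiver is held — but (o) sets (n) aside: (o) operates against (n): a current Tier C Notice is held. (p) is not engaged (the reportable unit count is 74, not less than 72), so (o) stands. So (e) applies.

No — exception (e) applies; the Dunmore Housing Agency is not required to disclose the audit.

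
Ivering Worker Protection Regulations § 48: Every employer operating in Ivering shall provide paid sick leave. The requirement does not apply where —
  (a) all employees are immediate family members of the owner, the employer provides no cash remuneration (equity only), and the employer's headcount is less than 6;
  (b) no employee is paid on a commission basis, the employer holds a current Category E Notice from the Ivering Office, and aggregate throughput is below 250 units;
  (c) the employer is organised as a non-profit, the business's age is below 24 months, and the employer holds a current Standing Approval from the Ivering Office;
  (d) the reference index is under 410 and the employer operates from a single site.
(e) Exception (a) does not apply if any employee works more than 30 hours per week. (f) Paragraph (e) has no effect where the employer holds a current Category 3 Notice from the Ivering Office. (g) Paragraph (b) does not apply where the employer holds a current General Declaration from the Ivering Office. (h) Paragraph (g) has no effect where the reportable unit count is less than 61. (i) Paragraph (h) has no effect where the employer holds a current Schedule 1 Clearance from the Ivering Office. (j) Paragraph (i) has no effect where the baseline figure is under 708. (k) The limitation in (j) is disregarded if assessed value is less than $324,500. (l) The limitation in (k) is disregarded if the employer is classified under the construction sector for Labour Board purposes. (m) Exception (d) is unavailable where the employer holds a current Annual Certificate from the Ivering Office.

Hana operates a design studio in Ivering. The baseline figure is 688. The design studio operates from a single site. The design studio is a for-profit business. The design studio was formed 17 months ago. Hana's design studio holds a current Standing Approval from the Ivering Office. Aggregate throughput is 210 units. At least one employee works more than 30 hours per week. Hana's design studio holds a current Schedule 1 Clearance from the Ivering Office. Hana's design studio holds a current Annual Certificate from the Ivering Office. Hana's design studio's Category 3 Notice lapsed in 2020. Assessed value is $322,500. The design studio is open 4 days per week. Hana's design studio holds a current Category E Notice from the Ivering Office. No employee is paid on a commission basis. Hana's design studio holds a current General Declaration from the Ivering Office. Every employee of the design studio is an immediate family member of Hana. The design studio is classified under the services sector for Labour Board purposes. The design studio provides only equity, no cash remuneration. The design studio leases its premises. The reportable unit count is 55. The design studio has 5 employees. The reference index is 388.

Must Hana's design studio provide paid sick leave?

Yes — Hana's design studio must provide paid sick leave.

Exception (a): every employee is an immediate family member; remuneration is equity-only; the employer's headcount is 5, less than the 6 limit — every condition holds. But: (e) operates against (a): at least one employee exceeds 30 hours/week. (f), which would lift (e), does not operate here — there is no Category 3 Notice in force. (a) is therefore removed.
All of (b)'s requirements are met (no employee is paid on commission; a current Category E Notice is held; aggregate throughput is 210 units, below the 250 units limit). Turning to paragraphs (g)–(l): (g) is triggered — a current General Declaration is held. (h) is triggered (the reportable unit count is 55, less than the 61 limit), but is overridden by (i): (i) operates against (h): a current Schedule 1 Clearance is held. (j) is engaged (the baseline figure is 688, under the 708 limit), but is overridden by (k): (k) operates against (j): assessed value is $322,500, less than the $324,500 limit. (l) is inapplicable (the design studio is classified under the services sector), so (k) stands. Exception (b) does not apply.
Exception (c) does not apply: the employer is for-profit.
Exception (d) is satisfied on its face — the reference index is 388, under the 410 limit; the employer operates from a single site. Turning to paragraph (m): (m) operates against (d): a current Annual Certificate is held. So (d) is unavailable.
No exception applies. The general rule governs.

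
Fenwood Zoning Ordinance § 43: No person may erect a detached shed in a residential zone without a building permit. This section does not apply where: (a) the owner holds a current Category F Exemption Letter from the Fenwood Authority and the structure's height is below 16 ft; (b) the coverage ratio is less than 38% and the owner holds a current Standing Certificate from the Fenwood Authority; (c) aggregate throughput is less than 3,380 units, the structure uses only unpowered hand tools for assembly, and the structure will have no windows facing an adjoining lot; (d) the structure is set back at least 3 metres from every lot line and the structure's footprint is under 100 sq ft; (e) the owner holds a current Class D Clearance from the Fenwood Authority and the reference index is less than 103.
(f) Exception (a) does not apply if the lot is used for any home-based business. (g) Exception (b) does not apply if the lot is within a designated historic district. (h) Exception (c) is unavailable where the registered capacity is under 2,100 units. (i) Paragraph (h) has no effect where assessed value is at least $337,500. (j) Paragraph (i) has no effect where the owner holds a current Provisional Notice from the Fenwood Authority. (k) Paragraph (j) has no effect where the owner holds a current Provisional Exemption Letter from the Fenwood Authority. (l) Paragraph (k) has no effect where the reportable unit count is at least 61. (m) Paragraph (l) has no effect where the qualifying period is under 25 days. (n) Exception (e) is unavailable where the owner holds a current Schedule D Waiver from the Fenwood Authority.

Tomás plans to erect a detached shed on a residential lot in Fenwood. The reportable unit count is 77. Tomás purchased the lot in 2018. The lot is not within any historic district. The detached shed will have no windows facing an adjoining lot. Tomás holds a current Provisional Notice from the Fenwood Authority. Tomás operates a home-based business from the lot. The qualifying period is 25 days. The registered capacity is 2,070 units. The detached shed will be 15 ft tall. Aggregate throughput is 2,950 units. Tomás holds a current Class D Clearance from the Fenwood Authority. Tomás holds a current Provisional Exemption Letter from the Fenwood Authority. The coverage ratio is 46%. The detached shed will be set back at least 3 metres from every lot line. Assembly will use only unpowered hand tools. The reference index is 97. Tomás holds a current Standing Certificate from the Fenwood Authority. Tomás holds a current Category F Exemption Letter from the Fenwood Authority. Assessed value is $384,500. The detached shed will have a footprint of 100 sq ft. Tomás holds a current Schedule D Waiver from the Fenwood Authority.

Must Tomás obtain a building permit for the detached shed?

Exception (a)'s conditions are all satisfied: a current Category F Exemption Letter is held; the structure's height is 15 ft, below the 16 ft limit. Turning to paragraph (f): (f) operates against (a): a home-based business operates on the lot. (a) is therefore removed.
Exception (b) requires that the coverage ratio is less than 38%; but the coverage ratio is 46%, not less than 38%, so (b) is unavailable.
All of (c)'s requirements are met (aggregate throughput is 2,950 units, less than the 3,380 units limit; assembly uses only hand tools; no windows face an adjoining lot). However, paragraphs (h)–(m) must be considered: (h) is triggered — the registered capacity is 2,070 units, under the 2,100 units limit. (i) would limit (h) — assessed value is $384,500, meeting the $337,500 threshold — but (j) sets (i) aside: (j) is triggered — a current Provisional Notice is held. (k) applies (a current Provisional Exemption Letter is held), but is overridden by (l): (l) operates against (k): the reportable unit count is 77, meeting the 61 threshold. (m), which would lift (l), is not engaged — the qualifying period is 25 days, not under 25 days. Exception (c) does not apply.
Exception (d) requires that the structure's footprint is under 100 sq ft; but the structure's footprint is 100 sq ft, not under 100 sq ft, so (d) is unavailable.
Exception (e): a current Class D Clearance is held; the reference index is 97, less than the 103 limit — every condition holds. However, paragraph (n) must be considered: (n) applies — a current Schedule D Waiver is held. Exception (e) does not apply.
Every exception is unavailable, so the rule governs.

Yes — Tomás must obtain a building permit.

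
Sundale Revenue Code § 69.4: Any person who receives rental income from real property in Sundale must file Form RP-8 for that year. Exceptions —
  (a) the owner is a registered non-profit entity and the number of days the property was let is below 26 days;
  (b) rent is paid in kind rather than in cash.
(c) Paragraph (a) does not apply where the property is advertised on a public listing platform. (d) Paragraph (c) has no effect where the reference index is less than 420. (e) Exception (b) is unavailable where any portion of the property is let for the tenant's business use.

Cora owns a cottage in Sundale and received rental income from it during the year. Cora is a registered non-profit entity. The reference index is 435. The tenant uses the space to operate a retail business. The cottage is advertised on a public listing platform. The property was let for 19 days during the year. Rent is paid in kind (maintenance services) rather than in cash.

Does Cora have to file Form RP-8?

Yes — Cora must file Form RP-8.

Exception (a)'s conditions are all satisfied: Cora is a registered non-profit; the number of days the property was let is 19 days, below the 26 days limit. But applying paragraphs (c)–(d): (c) operates against (a): the property is publicly advertised. (d) is inapplicable (the reference index is 435, not less than 420), so (c) stands. So (a) is unavailable.
Exception (b): rent is paid in kind — every condition holds. But: (e) operates against (b): the space is let for business use. Exception (b) does not apply.
None of the exceptions is available; § 69.4 applies in full.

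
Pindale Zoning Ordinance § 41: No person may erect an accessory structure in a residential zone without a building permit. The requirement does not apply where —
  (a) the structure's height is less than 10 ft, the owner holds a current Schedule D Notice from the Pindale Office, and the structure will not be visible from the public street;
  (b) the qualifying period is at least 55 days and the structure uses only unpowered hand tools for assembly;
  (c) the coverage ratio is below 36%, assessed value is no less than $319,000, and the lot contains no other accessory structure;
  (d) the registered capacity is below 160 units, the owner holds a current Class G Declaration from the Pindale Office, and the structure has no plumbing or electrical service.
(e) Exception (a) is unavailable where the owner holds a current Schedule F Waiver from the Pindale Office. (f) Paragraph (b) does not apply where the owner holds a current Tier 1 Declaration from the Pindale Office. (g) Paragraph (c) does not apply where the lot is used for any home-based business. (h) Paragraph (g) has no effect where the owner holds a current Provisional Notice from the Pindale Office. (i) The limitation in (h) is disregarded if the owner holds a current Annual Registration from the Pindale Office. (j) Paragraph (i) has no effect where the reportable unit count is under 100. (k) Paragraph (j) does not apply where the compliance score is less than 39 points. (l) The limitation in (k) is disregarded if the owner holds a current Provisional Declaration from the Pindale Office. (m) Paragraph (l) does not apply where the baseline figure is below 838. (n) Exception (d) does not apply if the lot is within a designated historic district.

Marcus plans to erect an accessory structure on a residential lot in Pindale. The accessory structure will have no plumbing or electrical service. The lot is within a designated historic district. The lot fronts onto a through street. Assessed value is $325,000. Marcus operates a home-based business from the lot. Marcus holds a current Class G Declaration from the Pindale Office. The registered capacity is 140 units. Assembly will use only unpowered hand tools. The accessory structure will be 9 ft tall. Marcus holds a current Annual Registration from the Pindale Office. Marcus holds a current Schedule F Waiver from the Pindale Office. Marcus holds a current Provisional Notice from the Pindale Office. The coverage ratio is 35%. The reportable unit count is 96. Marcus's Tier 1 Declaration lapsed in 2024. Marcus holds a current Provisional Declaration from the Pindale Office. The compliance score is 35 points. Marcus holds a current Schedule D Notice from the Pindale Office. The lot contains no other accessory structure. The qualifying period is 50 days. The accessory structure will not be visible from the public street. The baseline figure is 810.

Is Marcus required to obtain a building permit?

Yes — Marcus must obtain a building permit.

Exception (a) is satisfied on its face — the structure's height is 9 ft, less than the 10 ft limit; a current Schedule D Notice is held; the structure will not be visible from the street. But applying paragraph (e): (e) operates against (a): a current Schedule F Waiver is held. (a) is therefore removed.
Exception (b) does not apply: the qualifying period is 50 days, short of 55 days.
Exception (c) is satisfied on its face — the coverage ratio is 35%, below the 36% limit; assessed value is $325,000, meeting the $319,000 threshold; the lot has no other accessory structure. But applying paragraphs (g)–(m): (g) applies — a home-based business operates on the lot. (h) would limit (g) — a current Provisional Notice is held — but (i) sets (h) aside: (i) operates against (h): a current Annual Registration is held. (j) would limit (i) — the reportable unit count is 96, under the 100 limit — but (k) sets (j) aside: (k) operates against (j): the compliance score is 35 points, less than the 39 points limit. (l) would limit (k) — a current Provisional Declaration is held — but (m) sets (l) aside: (m) operates against (l): the baseline figure is 810, below the 838 limit. Exception (c) does not apply.
Exception (d): the registered capacity is 140 units, below the 160 units limit; a current Class G Declaration is held; there is no plumbing or electrical service — every condition holds. But: (n) is engaged — the lot is in a historic district. Exception (d) does not apply.
None of the exceptions is available; § 41 applies in full.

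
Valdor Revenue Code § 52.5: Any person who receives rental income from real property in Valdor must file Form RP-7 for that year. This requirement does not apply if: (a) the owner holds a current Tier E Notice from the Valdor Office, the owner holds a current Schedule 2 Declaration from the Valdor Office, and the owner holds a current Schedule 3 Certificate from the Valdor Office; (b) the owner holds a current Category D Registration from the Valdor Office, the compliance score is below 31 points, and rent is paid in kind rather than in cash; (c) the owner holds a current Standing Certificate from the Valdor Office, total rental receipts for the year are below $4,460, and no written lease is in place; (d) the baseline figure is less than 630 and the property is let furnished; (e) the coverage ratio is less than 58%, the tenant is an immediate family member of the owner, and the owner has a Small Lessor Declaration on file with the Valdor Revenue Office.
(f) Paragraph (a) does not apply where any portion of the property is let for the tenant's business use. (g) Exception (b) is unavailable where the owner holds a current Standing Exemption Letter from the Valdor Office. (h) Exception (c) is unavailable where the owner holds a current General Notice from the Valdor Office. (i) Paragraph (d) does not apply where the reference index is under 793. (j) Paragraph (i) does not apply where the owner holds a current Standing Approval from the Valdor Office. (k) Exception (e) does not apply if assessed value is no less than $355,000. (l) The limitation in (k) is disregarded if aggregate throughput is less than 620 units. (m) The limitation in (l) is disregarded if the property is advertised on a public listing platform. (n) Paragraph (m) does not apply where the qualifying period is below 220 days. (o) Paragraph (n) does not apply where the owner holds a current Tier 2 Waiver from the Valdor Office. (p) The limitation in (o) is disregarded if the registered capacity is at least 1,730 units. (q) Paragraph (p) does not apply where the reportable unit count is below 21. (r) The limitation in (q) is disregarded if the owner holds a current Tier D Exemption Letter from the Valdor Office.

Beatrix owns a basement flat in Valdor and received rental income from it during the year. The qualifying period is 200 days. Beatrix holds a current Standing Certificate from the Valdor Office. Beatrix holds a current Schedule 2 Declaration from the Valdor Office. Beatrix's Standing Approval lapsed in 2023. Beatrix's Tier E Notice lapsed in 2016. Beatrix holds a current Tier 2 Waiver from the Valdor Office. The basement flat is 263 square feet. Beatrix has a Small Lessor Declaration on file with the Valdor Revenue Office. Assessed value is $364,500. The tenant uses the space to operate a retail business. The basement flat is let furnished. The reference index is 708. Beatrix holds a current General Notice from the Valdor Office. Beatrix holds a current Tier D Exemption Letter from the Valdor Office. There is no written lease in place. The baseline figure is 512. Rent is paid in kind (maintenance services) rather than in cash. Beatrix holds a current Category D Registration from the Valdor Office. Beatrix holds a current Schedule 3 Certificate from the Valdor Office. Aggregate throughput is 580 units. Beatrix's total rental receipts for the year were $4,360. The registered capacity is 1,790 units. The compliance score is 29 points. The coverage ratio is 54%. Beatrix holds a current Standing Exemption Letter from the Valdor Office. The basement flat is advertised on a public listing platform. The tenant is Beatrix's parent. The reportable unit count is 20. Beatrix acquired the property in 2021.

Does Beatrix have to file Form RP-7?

No — exception (e) applies; Beatrix is not required to file Form RP-7.

Exception (a) requires that the owner holds a current Tier E Notice from the Valdor Office; but no current Tier E Notice is held, so (a) is unavailable.
Exception (b) is satisfied on its face — a current Category D Registration is held; the compliance score is 29 points, below the 31 points limit; rent is paid in kind. However, paragraph (g) must be considered: (g) operates against (b): a current Standing Exemption Letter is held. (b) is therefore removed.
All of (c)'s requirements are met (a current Standing Certificate is held; total rental receipts for the year are $4,360, below the $4,460 limit; there is no written lease). However, paragraph (h) must be considered: (h) applies — a current General Notice is held. (c) is therefore removed.
Exception (d) is satisfied on its face — the baseline figure is 512, less than the 630 limit; the property is let furnished. But: (i) operates against (d): the reference index is 708, under the 793 limit. (j), which would lift (i), is not engaged — there is no Standing Approval in force. Exception (d) does not apply.
Exception (e)'s conditions are all satisfied: the coverage ratio is 54%, less than the 58% limit; the tenant is an immediate family member; a Small Lessor Declaration is on file. Applying paragraphs (k)–(r): (k) would limit (e) — assessed value is $364,500, meeting the $355,000 threshold — but (l) sets (k) aside: (l) operates against (k): aggregate throughput is 580 units, less than the 620 units limit. (m) operates (the property is publicly advertised), but is set aside by (n): (n) operates against (m): the qualifying period is 200 days, below the 220 days limit. (o) is engaged (a current Tier 2 Waiver is held), but is displaced by (p): (p) applies — the registered capacity is 1,790 units, meeting the 1,730 units threshold. (q) is engaged (the reportable unit count is 20, below the 21 limit), but is set aside by (r): (r) applies — a current Tier D Exemption Letter is held. Exception (e) stands.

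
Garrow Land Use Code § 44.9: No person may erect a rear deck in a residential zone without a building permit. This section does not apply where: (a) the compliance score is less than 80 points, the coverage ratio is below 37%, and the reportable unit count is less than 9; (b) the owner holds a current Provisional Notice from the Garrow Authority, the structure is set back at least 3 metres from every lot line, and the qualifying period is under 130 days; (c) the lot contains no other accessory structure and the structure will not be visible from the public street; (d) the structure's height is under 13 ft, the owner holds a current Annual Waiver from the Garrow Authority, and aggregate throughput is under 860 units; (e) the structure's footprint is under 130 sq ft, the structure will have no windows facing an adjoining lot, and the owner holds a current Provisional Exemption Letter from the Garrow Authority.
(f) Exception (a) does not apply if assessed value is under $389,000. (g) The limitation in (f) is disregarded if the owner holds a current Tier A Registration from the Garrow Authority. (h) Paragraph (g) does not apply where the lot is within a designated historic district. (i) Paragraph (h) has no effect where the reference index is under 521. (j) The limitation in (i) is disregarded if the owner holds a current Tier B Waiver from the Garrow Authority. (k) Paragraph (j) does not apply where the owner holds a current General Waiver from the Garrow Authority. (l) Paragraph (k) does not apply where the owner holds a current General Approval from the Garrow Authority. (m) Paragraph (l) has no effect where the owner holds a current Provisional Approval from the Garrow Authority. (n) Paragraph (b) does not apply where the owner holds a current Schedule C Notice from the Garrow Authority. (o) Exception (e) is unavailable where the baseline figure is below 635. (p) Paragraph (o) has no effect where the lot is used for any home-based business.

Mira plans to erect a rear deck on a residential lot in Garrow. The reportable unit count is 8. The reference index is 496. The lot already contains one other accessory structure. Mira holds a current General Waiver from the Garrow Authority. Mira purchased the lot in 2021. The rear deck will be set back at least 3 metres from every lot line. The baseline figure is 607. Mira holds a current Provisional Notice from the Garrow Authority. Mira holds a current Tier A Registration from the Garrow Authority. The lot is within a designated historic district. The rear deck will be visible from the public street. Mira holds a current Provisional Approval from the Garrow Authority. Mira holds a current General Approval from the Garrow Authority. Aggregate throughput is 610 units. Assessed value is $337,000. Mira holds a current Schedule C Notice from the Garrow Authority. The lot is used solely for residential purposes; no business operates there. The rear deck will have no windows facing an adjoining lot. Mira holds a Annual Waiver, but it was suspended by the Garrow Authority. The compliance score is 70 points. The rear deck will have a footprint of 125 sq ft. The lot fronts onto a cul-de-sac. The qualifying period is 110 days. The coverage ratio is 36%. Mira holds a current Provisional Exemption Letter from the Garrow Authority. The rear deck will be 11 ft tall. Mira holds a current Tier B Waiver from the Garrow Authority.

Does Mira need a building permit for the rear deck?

Exception (a): the compliance score is 70 points, less than the 80 points limit; the coverage ratio is 36%, below the 37% limit; the reportable unit count is 8, less than the 9 limit — every condition holds. Considering the limiting provisions: (f) would limit (a) — assessed value is $337,000, under the $389,000 limit — but (g) sets (f) aside: (g) operates against (f): a current Tier A Registration is held. (h) would limit (g) — the lot is in a historic district — but (i) sets (h) aside: (i) operates against (h): the reference index is 496, under the 521 limit. (j) operates (a current Tier B Waiver is held), but is overridden by (k): (k) is triggered — a current General Waiver is held. (l) is triggered (a current General Approval is held), but yields to (m): (m) is engaged — a current Provisional Approval is held. Exception (a) stands.
Exception (b) is satisfied on its face — a current Provisional Notice is held; the setback is at least 3 m on every side; the qualifying period is 110 days, under the 130 days limit. But: (n) operates against (b): a current Schedule C Notice is held. So (b) is unavailable.
Exception (c) fails — the lot already has another accessory structure.
Exception (d) fails — there is no Annual Waiver in force.
Exception (e): the structure's footprint is 125 sq ft, under the 130 sq ft limit; no windows face an adjoining lot; a current Provisional Exemption Letter is held — every condition holds. But applying paragraphs (o)–(p): (o) operates against (e): the baseline figure is 607, below the 635 limit. (p), which would lift (o), does not operate here — the lot is solely residential. (e) is therefore removed.

No — exception (a) applies; Mira does not need a building permit.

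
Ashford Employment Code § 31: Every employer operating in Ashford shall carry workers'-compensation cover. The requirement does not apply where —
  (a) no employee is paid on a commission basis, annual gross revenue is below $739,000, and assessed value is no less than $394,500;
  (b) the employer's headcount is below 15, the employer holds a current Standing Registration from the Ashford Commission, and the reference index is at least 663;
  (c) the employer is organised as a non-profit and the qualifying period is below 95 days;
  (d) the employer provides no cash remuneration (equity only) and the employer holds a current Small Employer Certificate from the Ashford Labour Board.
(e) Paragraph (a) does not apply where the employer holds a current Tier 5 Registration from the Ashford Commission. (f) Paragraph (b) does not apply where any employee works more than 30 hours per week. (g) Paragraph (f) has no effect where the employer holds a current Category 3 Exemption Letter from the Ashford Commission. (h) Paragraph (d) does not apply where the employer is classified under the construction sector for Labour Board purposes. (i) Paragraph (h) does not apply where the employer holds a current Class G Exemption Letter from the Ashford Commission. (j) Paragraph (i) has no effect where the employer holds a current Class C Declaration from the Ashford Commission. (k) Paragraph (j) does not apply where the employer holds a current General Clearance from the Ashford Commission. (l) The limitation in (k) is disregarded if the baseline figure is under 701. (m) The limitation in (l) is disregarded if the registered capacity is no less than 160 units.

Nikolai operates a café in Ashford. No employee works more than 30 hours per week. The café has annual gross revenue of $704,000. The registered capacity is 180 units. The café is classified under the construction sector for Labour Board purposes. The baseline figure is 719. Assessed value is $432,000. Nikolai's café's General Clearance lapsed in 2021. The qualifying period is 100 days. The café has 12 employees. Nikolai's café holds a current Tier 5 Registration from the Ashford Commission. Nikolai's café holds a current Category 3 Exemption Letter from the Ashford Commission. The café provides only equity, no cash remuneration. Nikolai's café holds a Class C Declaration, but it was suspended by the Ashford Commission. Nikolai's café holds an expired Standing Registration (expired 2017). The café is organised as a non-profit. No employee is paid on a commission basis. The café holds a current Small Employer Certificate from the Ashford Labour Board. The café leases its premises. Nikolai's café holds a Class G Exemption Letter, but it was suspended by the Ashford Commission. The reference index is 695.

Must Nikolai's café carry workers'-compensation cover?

Yes — Nikolai's café must carry workers'-compensation cover.

Exception (a)'s conditions are all satisfied: no employee is paid on commission; annual gross revenue is $704,000, below the $739,000 limit; assessed value is $432,000, meeting the $394,500 threshold. But applying paragraph (e): (e) operates — a current Tier 5 Registration is held. (a) is therefore removed.
Exception (b) fails — no current Standing Registration is held.
Exception (c) does not apply: the qualifying period is 100 days, not below 95 days.
All of (d)'s requirements are met (remuneration is equity-only; a current Small Employer Certificate is held). Turning to paragraphs (h)–(m): (h) operates against (d): the café is classified under the construction sector. (i), which would lift (h), is not triggered — no current Class G Exemption Letter is held. (d) is therefore removed.
No exception is made out. Nikolai's café falls within the general rule.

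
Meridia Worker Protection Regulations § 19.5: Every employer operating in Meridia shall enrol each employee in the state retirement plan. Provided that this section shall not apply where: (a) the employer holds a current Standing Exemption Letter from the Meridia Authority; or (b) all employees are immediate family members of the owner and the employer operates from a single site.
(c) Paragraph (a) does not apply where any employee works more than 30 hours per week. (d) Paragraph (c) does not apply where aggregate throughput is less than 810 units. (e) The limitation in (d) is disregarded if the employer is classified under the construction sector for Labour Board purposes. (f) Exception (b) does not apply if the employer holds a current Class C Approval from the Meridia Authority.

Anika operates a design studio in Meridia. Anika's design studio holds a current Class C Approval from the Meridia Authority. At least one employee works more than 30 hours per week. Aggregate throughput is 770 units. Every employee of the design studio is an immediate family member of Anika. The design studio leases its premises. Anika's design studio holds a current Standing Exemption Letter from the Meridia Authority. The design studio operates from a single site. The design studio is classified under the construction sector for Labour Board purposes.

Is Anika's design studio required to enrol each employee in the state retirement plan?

All of (a)'s requirements are met (a current Standing Exemption Letter is held). However, paragraphs (c)–(e) must be considered: (c) operates against (a): at least one employee exceeds 30 hours/week. (d) would limit (c) — aggregate throughput is 770 units, less than the 810 units limit — but (e) sets (d) aside: (e) operates — the design studio is classified under the construction sector. So (a) is unavailable.
Exception (b): every employee is an immediate family member; the employer operates from a single site — every condition holds. But applying paragraph (f): (f) is triggered — a current Class C Approval is held. So (b) is unavailable.
None of the exceptions is available; § 19.5 applies in full.

Yes — Anika's design studio must enrol each employee in the state retirement plan.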